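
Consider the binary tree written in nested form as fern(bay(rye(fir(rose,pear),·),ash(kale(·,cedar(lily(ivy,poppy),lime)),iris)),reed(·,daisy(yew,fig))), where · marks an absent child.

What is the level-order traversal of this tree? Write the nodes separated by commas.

fern, bay, reed, rye, ash, daisy, fir, kale, iris, yew, fig, rose, pear, cedar, lily, lime, ivy, poppy

Level-order visits nodes level by level from the root, left to right within each level.
Level 0: fern
Level 1: bay, reed
Level 2: rye, ash, daisy
Level 3: fir, kale, iris, yew, fig
Level 4: rose, pear, cedar
Level 5: lily, lime
Level 6: ivy, poppy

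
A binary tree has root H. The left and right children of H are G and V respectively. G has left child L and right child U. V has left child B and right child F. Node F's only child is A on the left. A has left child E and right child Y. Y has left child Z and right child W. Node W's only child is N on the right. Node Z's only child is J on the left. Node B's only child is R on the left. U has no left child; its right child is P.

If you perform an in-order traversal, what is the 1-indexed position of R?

In-order visits the left subtree, then the node, then the right subtree.
At H: go left to G.
  At G: go left to L.
    L is a leaf — visit L.
  Visit G.
  At G: go right to U.
    At U: no left child.
    Visit U.
    At U: go right to P.
      P is a leaf — visit P.
Visit H.
At H: go right to V.
  At V: go left to B.
    At B: go left to R.
      R is a leaf — visit R.
    Visit B.
    At B: no right child.
  Visit V.
  At V: go right to F.
    At F: go left to A.
      At A: go left to E.
        E is a leaf — visit E.
      Visit A.
      At A: go right to Y.
        At Y: go left to Z.
          At Z: go left to J.
            J is a leaf — visit J.
          Visit Z.
          At Z: no right child.
        Visit Y.
        At Y: go right to W.
          At W: no left child.
          Visit W.
          At W: go right to N.
            N is a leaf — visit N.
    Visit F.
    At F: no right child.
Full in-order sequence: L, G, U, P, H, R, B, V, E, A, J, Z, Y, W, N, F.

6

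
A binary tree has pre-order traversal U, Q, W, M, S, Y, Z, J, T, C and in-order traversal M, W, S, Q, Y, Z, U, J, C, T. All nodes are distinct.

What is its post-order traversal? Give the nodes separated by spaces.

The first element of pre-order is the root; it splits in-order into left and right subtrees.
Root U: left subtree has 6 nodes {M, W, S, Q, Y, Z}, right has 3 {J, C, T}.
  Root Q: left subtree has 3 nodes {M, W, S}, right has 2 {Y, Z}.
    Root W: left subtree has 1 node {M}, right has 1 {S}.
    Root Y: left subtree has 0 nodes { }, right has 1 {Z}.
  Root J: left subtree has 0 nodes { }, right has 2 {C, T}.
    Root T: left subtree has 1 node {C}, right has 0 { }.

M S W Z Y Q C T J U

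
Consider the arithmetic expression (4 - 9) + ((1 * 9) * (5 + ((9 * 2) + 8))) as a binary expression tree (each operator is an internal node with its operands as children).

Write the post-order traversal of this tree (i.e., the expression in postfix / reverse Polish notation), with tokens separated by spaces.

Post-order on an expression tree gives postfix notation: for each operator, emit left operand, right operand, then the operator.

4 9 - 1 9 * 5 9 2 * 8 + + * +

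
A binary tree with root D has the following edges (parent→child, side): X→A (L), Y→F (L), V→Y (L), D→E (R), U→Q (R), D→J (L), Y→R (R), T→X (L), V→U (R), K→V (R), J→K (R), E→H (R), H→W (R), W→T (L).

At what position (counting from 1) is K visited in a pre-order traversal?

Pre-order visits the node, then its left subtree, then its right subtree.
Visit D.
At D: go left to J.
  Visit J.
  At J: no left child.
  At J: go right to K.
    Visit K.
    At K: no left child.
    At K: go right to V.
      Visit V.
      At V: go left to Y.
        Visit Y.
        At Y: go left to F.
          F is a leaf — visit F.
        At Y: go right to R.
          R is a leaf — visit R.
      At V: go right to U.
        Visit U.
        At U: no left child.
        At U: go right to Q.
          Q is a leaf — visit Q.
At D: go right to E.
  Visit E.
  At E: no left child.
  At E: go right to H.
    Visit H.
    At H: no left child.
    At H: go right to W.
      Visit W.
      At W: go left to T.
        Visit T.
        At T: go left to X.
          Visit X.
          At X: go left to A.
            A is a leaf — visit A.
          At X: no right child.
        At T: no right child.
      At W: no right child.
Full pre-order sequence: D, J, K, V, Y, F, R, U, Q, E, H, W, T, X, A.

3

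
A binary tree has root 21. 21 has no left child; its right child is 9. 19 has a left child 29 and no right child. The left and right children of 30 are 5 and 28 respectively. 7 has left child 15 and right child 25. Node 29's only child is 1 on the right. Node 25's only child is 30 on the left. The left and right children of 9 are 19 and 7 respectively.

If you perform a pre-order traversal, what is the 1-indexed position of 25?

Pre-order visits the node, then its left subtree, then its right subtree.
Visit 21.
At 21: no left child.
At 21: go right to 9.
  Visit 9.
  At 9: go left to 19.
    Visit 19.
    At 19: go left to 29.
      Visit 29.
      At 29: no left child.
      At 29: go right to 1.
        1 is a leaf — visit 1.
    At 19: no right child.
  At 9: go right to 7.
    Visit 7.
    At 7: go left to 15.
      15 is a leaf — visit 15.
    At 7: go right to 25.
      Visit 25.
      At 25: go left to 30.
        Visit 30.
        At 30: go left to 5.
          5 is a leaf — visit 5.
        At 30: go right to 28.
          28 is a leaf — visit 28.
      At 25: no right child.
Full pre-order sequence: 21, 9, 19, 29, 1, 7, 15, 25, 30, 5, 28.

8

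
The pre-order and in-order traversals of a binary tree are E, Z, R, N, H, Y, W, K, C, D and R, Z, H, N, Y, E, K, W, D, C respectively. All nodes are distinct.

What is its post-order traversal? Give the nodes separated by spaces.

R H Y N Z K D C W E

The first element of pre-order is the root; it splits in-order into left and right subtrees.
Root E: left subtree has 5 nodes {R, Z, H, N, Y}, right has 4 {K, W, D, C}.
  Root Z: left subtree has 1 node {R}, right has 3 {H, N, Y}.
    Root N: left subtree has 1 node {H}, right has 1 {Y}.
  Root W: left subtree has 1 node {K}, right has 2 {D, C}.
    Root C: left subtree has 1 node {D}, right has 0 { }.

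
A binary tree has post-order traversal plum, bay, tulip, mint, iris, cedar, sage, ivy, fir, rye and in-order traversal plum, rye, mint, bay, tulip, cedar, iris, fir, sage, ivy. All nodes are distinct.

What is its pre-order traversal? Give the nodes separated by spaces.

rye plum fir cedar mint tulip bay iris ivy sage

The last element of post-order is the root; it splits in-order into left and right subtrees.
Root rye: left subtree has 1 node {plum}, right has 8 {mint, bay, tulip, cedar, iris, fir, sage, ivy}.
  Root fir: left subtree has 5 nodes {mint, bay, tulip, cedar, iris}, right has 2 {sage, ivy}.
    Root cedar: left subtree has 3 nodes {mint, bay, tulip}, right has 1 {iris}.
      Root mint: left subtree has 0 nodes { }, right has 2 {bay, tulip}.
        Root tulip: left subtree has 1 node {bay}, right has 0 { }.
    Root ivy: left subtree has 1 node {sage}, right has 0 { }.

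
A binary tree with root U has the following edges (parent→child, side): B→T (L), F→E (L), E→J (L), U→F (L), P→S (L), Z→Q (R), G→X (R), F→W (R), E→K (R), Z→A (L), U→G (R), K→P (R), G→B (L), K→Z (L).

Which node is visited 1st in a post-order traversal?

Post-order visits the left subtree, then the right subtree, then the node.
At U: go left to F.
  At F: go left to E.
    At E: go left to J.
      J is a leaf — visit J.
    At E: go right to K.
      At K: go left to Z.
        At Z: go left to A.
          A is a leaf — visit A.
        At Z: go right to Q.
          Q is a leaf — visit Q.
        Visit Z.
      At K: go right to P.
        At P: go left to S.
          S is a leaf — visit S.
        At P: no right child.
        Visit P.
      Visit K.
    Visit E.
  At F: go right to W.
    W is a leaf — visit W.
  Visit F.
At U: go right to G.
  At G: go left to B.
    At B: go left to T.
      T is a leaf — visit T.
    At B: no right child.
    Visit B.
  At G: go right to X.
    X is a leaf — visit X.
  Visit G.
Visit U.
Full post-order sequence: J, A, Q, Z, S, P, K, E, W, F, T, B, X, G, U.

J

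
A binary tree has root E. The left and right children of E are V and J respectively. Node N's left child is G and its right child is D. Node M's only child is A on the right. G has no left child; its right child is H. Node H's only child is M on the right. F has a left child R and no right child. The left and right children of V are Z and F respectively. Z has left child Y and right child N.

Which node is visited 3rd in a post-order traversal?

Post-order visits the left subtree, then the right subtree, then the node.
At E: go left to V.
  At V: go left to Z.
    At Z: go left to Y.
      Y is a leaf — visit Y.
    At Z: go right to N.
      At N: go left to G.
        At G: no left child.
        At G: go right to H.
          At H: no left child.
          At H: go right to M.
            At M: no left child.
            At M: go right to A.
              A is a leaf — visit A.
            Visit M.
          Visit H.
        Visit G.
      At N: go right to D.
        D is a leaf — visit D.
      Visit N.
    Visit Z.
  At V: go right to F.
    At F: go left to R.
      R is a leaf — visit R.
    At F: no right child.
    Visit F.
  Visit V.
At E: go right to J.
  J is a leaf — visit J.
Visit E.
Full post-order sequence: Y, A, M, H, G, D, N, Z, R, F, V, J, E.

M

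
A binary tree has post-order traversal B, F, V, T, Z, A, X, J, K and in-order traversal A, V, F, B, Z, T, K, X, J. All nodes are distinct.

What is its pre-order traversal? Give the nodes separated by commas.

K, A, Z, V, F, B, T, J, X

The last element of post-order is the root; it splits in-order into left and right subtrees.
Root K: left subtree has 6 nodes {A, V, F, B, Z, T}, right has 2 {X, J}.
  Root A: left subtree has 0 nodes { }, right has 5 {V, F, B, Z, T}.
    Root Z: left subtree has 3 nodes {V, F, B}, right has 1 {T}.
      Root V: left subtree has 0 nodes { }, right has 2 {F, B}.
        Root F: left subtree has 0 nodes { }, right has 1 {B}.
  Root J: left subtree has 1 node {X}, right has 0 { }.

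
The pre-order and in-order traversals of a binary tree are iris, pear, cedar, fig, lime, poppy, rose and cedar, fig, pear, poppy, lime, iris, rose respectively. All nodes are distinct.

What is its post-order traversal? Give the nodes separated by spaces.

The first element of pre-order is the root; it splits in-order into left and right subtrees.
Root iris: left subtree has 5 nodes {cedar, fig, pear, poppy, lime}, right has 1 {rose}.
  Root pear: left subtree has 2 nodes {cedar, fig}, right has 2 {poppy, lime}.
    Root cedar: left subtree has 0 nodes { }, right has 1 {fig}.
    Root lime: left subtree has 1 node {poppy}, right has 0 { }.

fig cedar poppy lime pear rose iris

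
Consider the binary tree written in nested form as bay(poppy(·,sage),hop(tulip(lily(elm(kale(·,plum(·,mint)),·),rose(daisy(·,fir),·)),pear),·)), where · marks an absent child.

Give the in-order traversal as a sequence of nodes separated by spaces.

In-order visits the left subtree, then the node, then the right subtree.
At bay: go left to poppy.
  At poppy: no left child.
  Visit poppy.
  At poppy: go right to sage.
    sage is a leaf — visit sage.
Visit bay.
At bay: go right to hop.
  At hop: go left to tulip.
    At tulip: go left to lily.
      At lily: go left to elm.
        At elm: go left to kale.
          At kale: no left child.
          Visit kale.
          At kale: go right to plum.
            At plum: no left child.
            Visit plum.
            At plum: go right to mint.
              mint is a leaf — visit mint.
        Visit elm.
        At elm: no right child.
      Visit lily.
      At lily: go right to rose.
        At rose: go left to daisy.
          At daisy: no left child.
          Visit daisy.
          At daisy: go right to fir.
            fir is a leaf — visit fir.
        Visit rose.
        At rose: no right child.
    Visit tulip.
    At tulip: go right to pear.
      pear is a leaf — visit pear.
  Visit hop.
  At hop: no right child.

poppy sage bay kale plum mint elm lily daisy fir rose tulip pear hop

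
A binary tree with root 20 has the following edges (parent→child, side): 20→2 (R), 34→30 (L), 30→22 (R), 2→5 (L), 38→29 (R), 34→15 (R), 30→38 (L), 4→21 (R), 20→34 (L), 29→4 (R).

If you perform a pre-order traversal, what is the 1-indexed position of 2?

10

Pre-order visits the node, then its left subtree, then its right subtree.
Visit 20.
At 20: go left to 34.
  Visit 34.
  At 34: go left to 30.
    Visit 30.
    At 30: go left to 38.
      Visit 38.
      At 38: no left child.
      At 38: go right to 29.
        Visit 29.
        At 29: no left child.
        At 29: go right to 4.
          Visit 4.
          At 4: no left child.
          At 4: go right to 21.
            21 is a leaf — visit 21.
    At 30: go right to 22.
      22 is a leaf — visit 22.
  At 34: go right to 15.
    15 is a leaf — visit 15.
At 20: go right to 2.
  Visit 2.
  At 2: go left to 5.
    5 is a leaf — visit 5.
  At 2: no right child.
Full pre-order sequence: 20, 34, 30, 38, 29, 4, 21, 22, 15, 2, 5.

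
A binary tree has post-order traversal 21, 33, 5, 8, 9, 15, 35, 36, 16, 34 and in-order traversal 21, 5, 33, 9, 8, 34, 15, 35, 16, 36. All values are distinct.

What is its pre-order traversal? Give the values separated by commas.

The last element of post-order is the root; it splits in-order into left and right subtrees.
Root 34: left subtree has 5 nodes {21, 5, 33, 9, 8}, right has 4 {15, 35, 16, 36}.
  Root 9: left subtree has 3 nodes {21, 5, 33}, right has 1 {8}.
    Root 5: left subtree has 1 node {21}, right has 1 {33}.
  Root 16: left subtree has 2 nodes {15, 35}, right has 1 {36}.
    Root 35: left subtree has 1 node {15}, right has 0 { }.

34, 9, 5, 21, 33, 8, 16, 35, 15, 36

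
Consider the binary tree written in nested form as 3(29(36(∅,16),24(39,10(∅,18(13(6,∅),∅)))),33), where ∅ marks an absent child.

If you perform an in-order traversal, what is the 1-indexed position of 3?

10

In-order visits the left subtree, then the node, then the right subtree.
At 3: go left to 29.
  At 29: go left to 36.
    At 36: no left child.
    Visit 36.
    At 36: go right to 16.
      16 is a leaf — visit 16.
  Visit 29.
  At 29: go right to 24.
    At 24: go left to 39.
      39 is a leaf — visit 39.
    Visit 24.
    At 24: go right to 10.
      At 10: no left child.
      Visit 10.
      At 10: go right to 18.
        At 18: go left to 13.
          At 13: go left to 6.
            6 is a leaf — visit 6.
          Visit 13.
          At 13: no right child.
        Visit 18.
        At 18: no right child.
Visit 3.
At 3: go right to 33.
  33 is a leaf — visit 33.
Full in-order sequence: 36, 16, 29, 39, 24, 10, 6, 13, 18, 3, 33.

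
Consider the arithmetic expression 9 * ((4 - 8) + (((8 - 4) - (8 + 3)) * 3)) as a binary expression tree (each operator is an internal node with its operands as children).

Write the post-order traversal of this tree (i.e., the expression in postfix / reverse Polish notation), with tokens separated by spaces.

Post-order on an expression tree gives postfix notation: for each operator, emit left operand, right operand, then the operator.

9 4 8 - 8 4 - 8 3 + - 3 * + *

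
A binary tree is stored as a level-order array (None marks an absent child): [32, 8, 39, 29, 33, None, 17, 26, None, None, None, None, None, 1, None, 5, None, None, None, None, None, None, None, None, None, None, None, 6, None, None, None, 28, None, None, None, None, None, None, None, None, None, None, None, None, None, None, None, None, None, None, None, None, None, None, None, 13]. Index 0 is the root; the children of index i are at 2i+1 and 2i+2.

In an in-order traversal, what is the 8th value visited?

39

In-order visits the left subtree, then the node, then the right subtree.
At 32: go left to 8.
  At 8: go left to 29.
    At 29: go left to 26.
      At 26: go left to 5.
        At 5: go left to 28.
          28 is a leaf — visit 28.
        Visit 5.
        At 5: no right child.
      Visit 26.
      At 26: no right child.
    Visit 29.
    At 29: no right child.
  Visit 8.
  At 8: go right to 33.
    33 is a leaf — visit 33.
Visit 32.
At 32: go right to 39.
  At 39: no left child.
  Visit 39.
  At 39: go right to 17.
    At 17: go left to 1.
      At 1: go left to 6.
        At 6: go left to 13.
          13 is a leaf — visit 13.
        Visit 6.
        At 6: no right child.
      Visit 1.
      At 1: no right child.
    Visit 17.
    At 17: no right child.
Full in-order sequence: 28, 5, 26, 29, 8, 33, 32, 39, 13, 6, 1, 17.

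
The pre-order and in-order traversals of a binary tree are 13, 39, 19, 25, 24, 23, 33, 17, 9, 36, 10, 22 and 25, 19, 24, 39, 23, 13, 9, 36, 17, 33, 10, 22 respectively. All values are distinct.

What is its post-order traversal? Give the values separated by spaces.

25 24 19 23 39 36 9 17 22 10 33 13

The first element of pre-order is the root; it splits in-order into left and right subtrees.
Root 13: left subtree has 5 nodes {25, 19, 24, 39, 23}, right has 6 {9, 36, 17, 33, 10, 22}.
  Root 39: left subtree has 3 nodes {25, 19, 24}, right has 1 {23}.
    Root 19: left subtree has 1 node {25}, right has 1 {24}.
  Root 33: left subtree has 3 nodes {9, 36, 17}, right has 2 {10, 22}.
    Root 17: left subtree has 2 nodes {9, 36}, right has 0 { }.
      Root 9: left subtree has 0 nodes { }, right has 1 {36}.
    Root 10: left subtree has 0 nodes { }, right has 1 {22}.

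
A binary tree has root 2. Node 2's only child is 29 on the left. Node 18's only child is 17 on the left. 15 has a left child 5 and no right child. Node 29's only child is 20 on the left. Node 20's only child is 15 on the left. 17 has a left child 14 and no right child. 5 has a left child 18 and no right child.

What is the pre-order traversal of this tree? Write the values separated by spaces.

2 29 20 15 5 18 17 14

Pre-order visits the node, then its left subtree, then its right subtree.
Visit 2.
At 2: go left to 29.
  Visit 29.
  At 29: go left to 20.
    Visit 20.
    At 20: go left to 15.
      Visit 15.
      At 15: go left to 5.
        Visit 5.
        At 5: go left to 18.
          Visit 18.
          At 18: go left to 17.
            Visit 17.
            At 17: go left to 14.
              14 is a leaf — visit 14.
            At 17: no right child.
          At 18: no right child.
        At 5: no right child.
      At 15: no right child.
    At 20: no right child.
  At 29: no right child.
At 2: no right child.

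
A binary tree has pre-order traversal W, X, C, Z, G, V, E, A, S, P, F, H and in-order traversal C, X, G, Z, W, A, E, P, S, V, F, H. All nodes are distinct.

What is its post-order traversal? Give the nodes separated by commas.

C, G, Z, X, A, P, S, E, H, F, V, W

The first element of pre-order is the root; it splits in-order into left and right subtrees.
Root W: left subtree has 4 nodes {C, X, G, Z}, right has 7 {A, E, P, S, V, F, H}.
  Root X: left subtree has 1 node {C}, right has 2 {G, Z}.
    Root Z: left subtree has 1 node {G}, right has 0 { }.
  Root V: left subtree has 4 nodes {A, E, P, S}, right has 2 {F, H}.
    Root E: left subtree has 1 node {A}, right has 2 {P, S}.
      Root S: left subtree has 1 node {P}, right has 0 { }.
    Root F: left subtree has 0 nodes { }, right has 1 {H}.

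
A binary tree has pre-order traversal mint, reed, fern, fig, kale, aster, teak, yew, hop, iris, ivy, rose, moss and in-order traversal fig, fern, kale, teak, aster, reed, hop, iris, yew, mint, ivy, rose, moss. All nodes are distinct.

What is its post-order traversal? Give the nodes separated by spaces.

fig teak aster kale fern iris hop yew reed moss rose ivy mint

The first element of pre-order is the root; it splits in-order into left and right subtrees.
Root mint: left subtree has 9 nodes {fig, fern, kale, teak, aster, reed, hop, iris, yew}, right has 3 {ivy, rose, moss}.
  Root reed: left subtree has 5 nodes {fig, fern, kale, teak, aster}, right has 3 {hop, iris, yew}.
    Root fern: left subtree has 1 node {fig}, right has 3 {kale, teak, aster}.
      Root kale: left subtree has 0 nodes { }, right has 2 {teak, aster}.
        Root aster: left subtree has 1 node {teak}, right has 0 { }.
    Root yew: left subtree has 2 nodes {hop, iris}, right has 0 { }.
      Root hop: left subtree has 0 nodes { }, right has 1 {iris}.
  Root ivy: left subtree has 0 nodes { }, right has 2 {rose, moss}.
    Root rose: left subtree has 0 nodes { }, right has 1 {moss}.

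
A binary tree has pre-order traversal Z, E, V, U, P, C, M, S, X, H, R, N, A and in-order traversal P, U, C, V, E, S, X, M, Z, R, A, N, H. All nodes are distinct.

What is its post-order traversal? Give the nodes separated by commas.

P, C, U, V, X, S, M, E, A, N, R, H, Z

The first element of pre-order is the root; it splits in-order into left and right subtrees.
Root Z: left subtree has 8 nodes {P, U, C, V, E, S, X, M}, right has 4 {R, A, N, H}.
  Root E: left subtree has 4 nodes {P, U, C, V}, right has 3 {S, X, M}.
    Root V: left subtree has 3 nodes {P, U, C}, right has 0 { }.
      Root U: left subtree has 1 node {P}, right has 1 {C}.
    Root M: left subtree has 2 nodes {S, X}, right has 0 { }.
      Root S: left subtree has 0 nodes { }, right has 1 {X}.
  Root H: left subtree has 3 nodes {R, A, N}, right has 0 { }.
    Root R: left subtree has 0 nodes { }, right has 2 {A, N}.
      Root N: left subtree has 1 node {A}, right has 0 { }.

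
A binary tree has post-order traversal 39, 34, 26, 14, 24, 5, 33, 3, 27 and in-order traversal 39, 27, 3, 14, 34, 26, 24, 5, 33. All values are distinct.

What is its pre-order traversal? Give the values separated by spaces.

The last element of post-order is the root; it splits in-order into left and right subtrees.
Root 27: left subtree has 1 node {39}, right has 7 {3, 14, 34, 26, 24, 5, 33}.
  Root 3: left subtree has 0 nodes { }, right has 6 {14, 34, 26, 24, 5, 33}.
    Root 33: left subtree has 5 nodes {14, 34, 26, 24, 5}, right has 0 { }.
      Root 5: left subtree has 4 nodes {14, 34, 26, 24}, right has 0 { }.
        Root 24: left subtree has 3 nodes {14, 34, 26}, right has 0 { }.
          Root 14: left subtree has 0 nodes { }, right has 2 {34, 26}.
            Root 26: left subtree has 1 node {34}, right has 0 { }.

27 39 3 33 5 24 14 26 34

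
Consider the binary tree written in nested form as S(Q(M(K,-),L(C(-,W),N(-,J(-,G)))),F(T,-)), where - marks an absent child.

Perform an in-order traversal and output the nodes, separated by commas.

K, M, Q, C, W, L, N, J, G, S, T, F

In-order visits the left subtree, then the node, then the right subtree.
At S: go left to Q.
  At Q: go left to M.
    At M: go left to K.
      K is a leaf — visit K.
    Visit M.
    At M: no right child.
  Visit Q.
  At Q: go right to L.
    At L: go left to C.
      At C: no left child.
      Visit C.
      At C: go right to W.
        W is a leaf — visit W.
    Visit L.
    At L: go right to N.
      At N: no left child.
      Visit N.
      At N: go right to J.
        At J: no left child.
        Visit J.
        At J: go right to G.
          G is a leaf — visit G.
Visit S.
At S: go right to F.
  At F: go left to T.
    T is a leaf — visit T.
  Visit F.
  At F: no right child.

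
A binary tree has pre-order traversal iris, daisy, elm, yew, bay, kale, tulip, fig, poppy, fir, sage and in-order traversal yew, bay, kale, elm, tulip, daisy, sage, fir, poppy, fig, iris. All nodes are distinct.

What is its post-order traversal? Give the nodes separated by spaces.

The first element of pre-order is the root; it splits in-order into left and right subtrees.
Root iris: left subtree has 10 nodes {yew, bay, kale, elm, tulip, daisy, sage, fir, poppy, fig}, right has 0 { }.
  Root daisy: left subtree has 5 nodes {yew, bay, kale, elm, tulip}, right has 4 {sage, fir, poppy, fig}.
    Root elm: left subtree has 3 nodes {yew, bay, kale}, right has 1 {tulip}.
      Root yew: left subtree has 0 nodes { }, right has 2 {bay, kale}.
        Root bay: left subtree has 0 nodes { }, right has 1 {kale}.
    Root fig: left subtree has 3 nodes {sage, fir, poppy}, right has 0 { }.
      Root poppy: left subtree has 2 nodes {sage, fir}, right has 0 { }.
        Root fir: left subtree has 1 node {sage}, right has 0 { }.

kale bay yew tulip elm sage fir poppy fig daisy iris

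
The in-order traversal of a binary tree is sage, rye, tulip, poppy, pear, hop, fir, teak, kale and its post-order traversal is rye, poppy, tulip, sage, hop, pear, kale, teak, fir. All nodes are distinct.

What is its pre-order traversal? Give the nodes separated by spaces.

fir pear sage tulip rye poppy hop teak kale

The last element of post-order is the root; it splits in-order into left and right subtrees.
Root fir: left subtree has 6 nodes {sage, rye, tulip, poppy, pear, hop}, right has 2 {teak, kale}.
  Root pear: left subtree has 4 nodes {sage, rye, tulip, poppy}, right has 1 {hop}.
    Root sage: left subtree has 0 nodes { }, right has 3 {rye, tulip, poppy}.
      Root tulip: left subtree has 1 node {rye}, right has 1 {poppy}.
  Root teak: left subtree has 0 nodes { }, right has 1 {kale}.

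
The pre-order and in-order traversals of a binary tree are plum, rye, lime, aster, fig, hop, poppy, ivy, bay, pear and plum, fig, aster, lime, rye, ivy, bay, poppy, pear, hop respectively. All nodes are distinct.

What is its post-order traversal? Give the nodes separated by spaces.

The first element of pre-order is the root; it splits in-order into left and right subtrees.
Root plum: left subtree has 0 nodes { }, right has 9 {fig, aster, lime, rye, ivy, bay, poppy, pear, hop}.
  Root rye: left subtree has 3 nodes {fig, aster, lime}, right has 5 {ivy, bay, poppy, pear, hop}.
    Root lime: left subtree has 2 nodes {fig, aster}, right has 0 { }.
      Root aster: left subtree has 1 node {fig}, right has 0 { }.
    Root hop: left subtree has 4 nodes {ivy, bay, poppy, pear}, right has 0 { }.
      Root poppy: left subtree has 2 nodes {ivy, bay}, right has 1 {pear}.
        Root ivy: left subtree has 0 nodes { }, right has 1 {bay}.

fig aster lime bay ivy pear poppy hop rye plum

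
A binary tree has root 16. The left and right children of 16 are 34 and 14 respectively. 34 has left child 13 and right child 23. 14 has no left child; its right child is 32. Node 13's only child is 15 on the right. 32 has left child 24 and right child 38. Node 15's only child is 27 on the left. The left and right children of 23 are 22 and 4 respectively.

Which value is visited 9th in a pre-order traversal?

Pre-order visits the node, then its left subtree, then its right subtree.
Visit 16.
At 16: go left to 34.
  Visit 34.
  At 34: go left to 13.
    Visit 13.
    At 13: no left child.
    At 13: go right to 15.
      Visit 15.
      At 15: go left to 27.
        27 is a leaf — visit 27.
      At 15: no right child.
  At 34: go right to 23.
    Visit 23.
    At 23: go left to 22.
      22 is a leaf — visit 22.
    At 23: go right to 4.
      4 is a leaf — visit 4.
At 16: go right to 14.
  Visit 14.
  At 14: no left child.
  At 14: go right to 32.
    Visit 32.
    At 32: go left to 24.
      24 is a leaf — visit 24.
    At 32: go right to 38.
      38 is a leaf — visit 38.
Full pre-order sequence: 16, 34, 13, 15, 27, 23, 22, 4, 14, 32, 24, 38.

14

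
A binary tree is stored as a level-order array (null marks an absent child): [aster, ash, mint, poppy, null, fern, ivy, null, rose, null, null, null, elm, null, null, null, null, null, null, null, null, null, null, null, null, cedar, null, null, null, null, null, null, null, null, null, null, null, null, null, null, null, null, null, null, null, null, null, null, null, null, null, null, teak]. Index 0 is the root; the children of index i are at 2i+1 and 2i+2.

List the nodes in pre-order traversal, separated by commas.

aster, ash, poppy, rose, mint, fern, elm, cedar, teak, ivy

Pre-order visits the node, then its left subtree, then its right subtree.
Visit aster.
At aster: go left to ash.
  Visit ash.
  At ash: go left to poppy.
    Visit poppy.
    At poppy: no left child.
    At poppy: go right to rose.
      rose is a leaf — visit rose.
  At ash: no right child.
At aster: go right to mint.
  Visit mint.
  At mint: go left to fern.
    Visit fern.
    At fern: no left child.
    At fern: go right to elm.
      Visit elm.
      At elm: go left to cedar.
        Visit cedar.
        At cedar: no left child.
        At cedar: go right to teak.
          teak is a leaf — visit teak.
      At elm: no right child.
  At mint: go right to ivy.
    ivy is a leaf — visit ivy.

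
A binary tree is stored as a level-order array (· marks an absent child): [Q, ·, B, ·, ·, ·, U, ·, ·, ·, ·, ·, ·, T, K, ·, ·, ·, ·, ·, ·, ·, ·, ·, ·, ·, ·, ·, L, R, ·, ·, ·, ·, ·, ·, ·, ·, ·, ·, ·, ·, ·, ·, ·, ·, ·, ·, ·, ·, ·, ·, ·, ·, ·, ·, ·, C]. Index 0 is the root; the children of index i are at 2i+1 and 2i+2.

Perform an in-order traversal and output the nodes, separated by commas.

Q, B, T, C, L, U, R, K

In-order visits the left subtree, then the node, then the right subtree.
At Q: no left child.
Visit Q.
At Q: go right to B.
  At B: no left child.
  Visit B.
  At B: go right to U.
    At U: go left to T.
      At T: no left child.
      Visit T.
      At T: go right to L.
        At L: go left to C.
          C is a leaf — visit C.
        Visit L.
        At L: no right child.
    Visit U.
    At U: go right to K.
      At K: go left to R.
        R is a leaf — visit R.
      Visit K.
      At K: no right child.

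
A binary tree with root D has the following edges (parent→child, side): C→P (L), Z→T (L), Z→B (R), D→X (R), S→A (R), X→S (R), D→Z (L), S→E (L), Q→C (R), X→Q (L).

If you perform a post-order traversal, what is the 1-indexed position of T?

1

Post-order visits the left subtree, then the right subtree, then the node.
At D: go left to Z.
  At Z: go left to T.
    T is a leaf — visit T.
  At Z: go right to B.
    B is a leaf — visit B.
  Visit Z.
At D: go right to X.
  At X: go left to Q.
    At Q: no left child.
    At Q: go right to C.
      At C: go left to P.
        P is a leaf — visit P.
      At C: no right child.
      Visit C.
    Visit Q.
  At X: go right to S.
    At S: go left to E.
      E is a leaf — visit E.
    At S: go right to A.
      A is a leaf — visit A.
    Visit S.
  Visit X.
Visit D.
Full post-order sequence: T, B, Z, P, C, Q, E, A, S, X, D.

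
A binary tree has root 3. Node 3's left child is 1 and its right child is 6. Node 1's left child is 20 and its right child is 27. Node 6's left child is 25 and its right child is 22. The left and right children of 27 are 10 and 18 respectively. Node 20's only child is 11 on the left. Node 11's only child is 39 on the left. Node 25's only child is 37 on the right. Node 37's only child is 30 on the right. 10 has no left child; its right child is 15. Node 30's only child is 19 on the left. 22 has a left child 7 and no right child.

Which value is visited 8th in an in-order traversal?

In-order visits the left subtree, then the node, then the right subtree.
At 3: go left to 1.
  At 1: go left to 20.
    At 20: go left to 11.
      At 11: go left to 39.
        39 is a leaf — visit 39.
      Visit 11.
      At 11: no right child.
    Visit 20.
    At 20: no right child.
  Visit 1.
  At 1: go right to 27.
    At 27: go left to 10.
      At 10: no left child.
      Visit 10.
      At 10: go right to 15.
        15 is a leaf — visit 15.
    Visit 27.
    At 27: go right to 18.
      18 is a leaf — visit 18.
Visit 3.
At 3: go right to 6.
  At 6: go left to 25.
    At 25: no left child.
    Visit 25.
    At 25: go right to 37.
      At 37: no left child.
      Visit 37.
      At 37: go right to 30.
        At 30: go left to 19.
          19 is a leaf — visit 19.
        Visit 30.
        At 30: no right child.
  Visit 6.
  At 6: go right to 22.
    At 22: go left to 7.
      7 is a leaf — visit 7.
    Visit 22.
    At 22: no right child.
Full in-order sequence: 39, 11, 20, 1, 10, 15, 27, 18, 3, 25, 37, 19, 30, 6, 7, 22.

18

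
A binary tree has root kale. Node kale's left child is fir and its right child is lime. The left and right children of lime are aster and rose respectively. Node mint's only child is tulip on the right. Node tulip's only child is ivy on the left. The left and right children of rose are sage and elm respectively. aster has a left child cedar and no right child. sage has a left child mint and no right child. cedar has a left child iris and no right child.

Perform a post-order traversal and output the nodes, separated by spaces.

fir iris cedar aster ivy tulip mint sage elm rose lime kale

Post-order visits the left subtree, then the right subtree, then the node.
At kale: go left to fir.
  fir is a leaf — visit fir.
At kale: go right to lime.
  At lime: go left to aster.
    At aster: go left to cedar.
      At cedar: go left to iris.
        iris is a leaf — visit iris.
      At cedar: no right child.
      Visit cedar.
    At aster: no right child.
    Visit aster.
  At lime: go right to rose.
    At rose: go left to sage.
      At sage: go left to mint.
        At mint: no left child.
        At mint: go right to tulip.
          At tulip: go left to ivy.
            ivy is a leaf — visit ivy.
          At tulip: no right child.
          Visit tulip.
        Visit mint.
      At sage: no right child.
      Visit sage.
    At rose: go right to elm.
      elm is a leaf — visit elm.
    Visit rose.
  Visit lime.
Visit kale.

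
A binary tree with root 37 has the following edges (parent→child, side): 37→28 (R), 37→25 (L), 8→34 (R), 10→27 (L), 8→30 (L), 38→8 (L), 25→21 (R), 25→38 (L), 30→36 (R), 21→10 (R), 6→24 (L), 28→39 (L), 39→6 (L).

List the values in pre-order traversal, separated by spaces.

37 25 38 8 30 36 34 21 10 27 28 39 6 24

Pre-order visits the node, then its left subtree, then its right subtree.
Visit 37.
At 37: go left to 25.
  Visit 25.
  At 25: go left to 38.
    Visit 38.
    At 38: go left to 8.
      Visit 8.
      At 8: go left to 30.
        Visit 30.
        At 30: no left child.
        At 30: go right to 36.
          36 is a leaf — visit 36.
      At 8: go right to 34.
        34 is a leaf — visit 34.
    At 38: no right child.
  At 25: go right to 21.
    Visit 21.
    At 21: no left child.
    At 21: go right to 10.
      Visit 10.
      At 10: go left to 27.
        27 is a leaf — visit 27.
      At 10: no right child.
At 37: go right to 28.
  Visit 28.
  At 28: go left to 39.
    Visit 39.
    At 39: go left to 6.
      Visit 6.
      At 6: go left to 24.
        24 is a leaf — visit 24.
      At 6: no right child.
    At 39: no right child.
  At 28: no right child.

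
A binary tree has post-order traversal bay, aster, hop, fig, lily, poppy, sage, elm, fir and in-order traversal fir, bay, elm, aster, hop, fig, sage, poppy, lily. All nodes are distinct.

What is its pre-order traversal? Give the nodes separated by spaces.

fir elm bay sage fig hop aster poppy lily

The last element of post-order is the root; it splits in-order into left and right subtrees.
Root fir: left subtree has 0 nodes { }, right has 8 {bay, elm, aster, hop, fig, sage, poppy, lily}.
  Root elm: left subtree has 1 node {bay}, right has 6 {aster, hop, fig, sage, poppy, lily}.
    Root sage: left subtree has 3 nodes {aster, hop, fig}, right has 2 {poppy, lily}.
      Root fig: left subtree has 2 nodes {aster, hop}, right has 0 { }.
        Root hop: left subtree has 1 node {aster}, right has 0 { }.
      Root poppy: left subtree has 0 nodes { }, right has 1 {lily}.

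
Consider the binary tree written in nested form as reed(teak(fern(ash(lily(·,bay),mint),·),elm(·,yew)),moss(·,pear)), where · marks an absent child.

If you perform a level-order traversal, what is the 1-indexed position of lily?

Level-order visits nodes level by level from the root, left to right within each level.
Level 0: reed
Level 1: teak, moss
Level 2: fern, elm, pear
Level 3: ash, yew
Level 4: lily, mint
Level 5: bay
Full level-order sequence: reed, teak, moss, fern, elm, pear, ash, yew, lily, mint, bay.

9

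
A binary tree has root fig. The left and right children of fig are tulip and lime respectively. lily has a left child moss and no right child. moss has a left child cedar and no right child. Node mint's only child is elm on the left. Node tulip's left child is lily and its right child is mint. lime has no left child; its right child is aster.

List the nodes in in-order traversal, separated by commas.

cedar, moss, lily, tulip, elm, mint, fig, lime, aster

In-order visits the left subtree, then the node, then the right subtree.
At fig: go left to tulip.
  At tulip: go left to lily.
    At lily: go left to moss.
      At moss: go left to cedar.
        cedar is a leaf — visit cedar.
      Visit moss.
      At moss: no right child.
    Visit lily.
    At lily: no right child.
  Visit tulip.
  At tulip: go right to mint.
    At mint: go left to elm.
      elm is a leaf — visit elm.
    Visit mint.
    At mint: no right child.
Visit fig.
At fig: go right to lime.
  At lime: no left child.
  Visit lime.
  At lime: go right to aster.
    aster is a leaf — visit aster.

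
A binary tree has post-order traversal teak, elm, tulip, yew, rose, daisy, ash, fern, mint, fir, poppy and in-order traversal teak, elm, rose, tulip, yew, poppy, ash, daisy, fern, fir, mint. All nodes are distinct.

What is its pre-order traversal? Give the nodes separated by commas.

poppy, rose, elm, teak, yew, tulip, fir, fern, ash, daisy, mint

The last element of post-order is the root; it splits in-order into left and right subtrees.
Root poppy: left subtree has 5 nodes {teak, elm, rose, tulip, yew}, right has 5 {ash, daisy, fern, fir, mint}.
  Root rose: left subtree has 2 nodes {teak, elm}, right has 2 {tulip, yew}.
    Root elm: left subtree has 1 node {teak}, right has 0 { }.
    Root yew: left subtree has 1 node {tulip}, right has 0 { }.
  Root fir: left subtree has 3 nodes {ash, daisy, fern}, right has 1 {mint}.
    Root fern: left subtree has 2 nodes {ash, daisy}, right has 0 { }.
      Root ash: left subtree has 0 nodes { }, right has 1 {daisy}.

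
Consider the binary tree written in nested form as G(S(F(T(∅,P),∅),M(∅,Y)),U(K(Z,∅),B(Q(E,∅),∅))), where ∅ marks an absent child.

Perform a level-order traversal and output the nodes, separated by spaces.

Level-order visits nodes level by level from the root, left to right within each level.
Level 0: G
Level 1: S, U
Level 2: F, M, K, B
Level 3: T, Y, Z, Q
Level 4: P, E

G S U F M K B T Y Z Q P E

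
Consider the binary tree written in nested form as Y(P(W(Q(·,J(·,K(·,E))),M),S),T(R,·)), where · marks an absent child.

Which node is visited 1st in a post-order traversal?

Post-order visits the left subtree, then the right subtree, then the node.
At Y: go left to P.
  At P: go left to W.
    At W: go left to Q.
      At Q: no left child.
      At Q: go right to J.
        At J: no left child.
        At J: go right to K.
          At K: no left child.
          At K: go right to E.
            E is a leaf — visit E.
          Visit K.
        Visit J.
      Visit Q.
    At W: go right to M.
      M is a leaf — visit M.
    Visit W.
  At P: go right to S.
    S is a leaf — visit S.
  Visit P.
At Y: go right to T.
  At T: go left to R.
    R is a leaf — visit R.
  At T: no right child.
  Visit T.
Visit Y.
Full post-order sequence: E, K, J, Q, M, W, S, P, R, T, Y.

E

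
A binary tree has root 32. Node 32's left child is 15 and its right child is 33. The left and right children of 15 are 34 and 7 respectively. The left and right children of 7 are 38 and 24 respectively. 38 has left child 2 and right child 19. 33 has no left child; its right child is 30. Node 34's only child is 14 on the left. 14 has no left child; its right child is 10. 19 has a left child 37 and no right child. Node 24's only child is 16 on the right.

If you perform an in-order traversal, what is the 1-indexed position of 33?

In-order visits the left subtree, then the node, then the right subtree.
At 32: go left to 15.
  At 15: go left to 34.
    At 34: go left to 14.
      At 14: no left child.
      Visit 14.
      At 14: go right to 10.
        10 is a leaf — visit 10.
    Visit 34.
    At 34: no right child.
  Visit 15.
  At 15: go right to 7.
    At 7: go left to 38.
      At 38: go left to 2.
        2 is a leaf — visit 2.
      Visit 38.
      At 38: go right to 19.
        At 19: go left to 37.
          37 is a leaf — visit 37.
        Visit 19.
        At 19: no right child.
    Visit 7.
    At 7: go right to 24.
      At 24: no left child.
      Visit 24.
      At 24: go right to 16.
        16 is a leaf — visit 16.
Visit 32.
At 32: go right to 33.
  At 33: no left child.
  Visit 33.
  At 33: go right to 30.
    30 is a leaf — visit 30.
Full in-order sequence: 14, 10, 34, 15, 2, 38, 37, 19, 7, 24, 16, 32, 33, 30.

13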